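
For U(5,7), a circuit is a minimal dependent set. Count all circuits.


In U(5,7), circuits are the (6)-element subsets.
Any set of 6 elements is dependent, and removing any one element gives
an independent set of size 5, so it is a minimal dependent set.
Number of circuits = C(7,6) = 7! / (6! * 1!) = 7.

7


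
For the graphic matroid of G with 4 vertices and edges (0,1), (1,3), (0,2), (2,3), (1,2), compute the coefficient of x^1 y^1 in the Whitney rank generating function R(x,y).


R(x,y) = sum over A in 2^E of x^(r(E)-r(A)) * y^(|A|-r(A)).
G has 4 vertices, 5 edges. r(E) = 3.
Enumerate all 2^5 = 32 subsets.
Count subsets with r(E)-r(A)=1 and |A|-r(A)=1: 2.

2


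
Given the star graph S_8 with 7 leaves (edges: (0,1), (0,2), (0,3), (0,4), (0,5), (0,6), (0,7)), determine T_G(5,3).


A star on 8 vertices is a tree with 7 edges.
T(x,y) = x^(7) for any tree.
T(5,3) = 5^7 = 78125.

78125


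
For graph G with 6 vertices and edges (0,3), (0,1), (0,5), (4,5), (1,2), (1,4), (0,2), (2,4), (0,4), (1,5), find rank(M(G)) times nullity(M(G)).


r(M) = |V| - c = 6 - 1 = 5.
nullity = |E| - r(M) = 10 - 5 = 5.
Product = 5 * 5 = 25.

25


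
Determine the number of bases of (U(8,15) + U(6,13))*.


(M1+M2)* = M1* + M2*.
M1* = U(7,15), bases: C(15,7) = 6435.
M2* = U(7,13), bases: C(13,7) = 1716.
|B(M*)| = 6435 * 1716 = 11042460.

11042460


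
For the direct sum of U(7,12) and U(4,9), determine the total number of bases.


Bases of a direct sum M1 + M2: |B| = |B(M1)| * |B(M2)|.
|B(U(7,12))| = C(12,7) = 792.
|B(U(4,9))| = C(9,4) = 126.
Total bases = 792 * 126 = 99792.

99792


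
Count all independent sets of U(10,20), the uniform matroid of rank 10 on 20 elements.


Independent sets of U(10,20) are all subsets of size <= 10.
Count = C(20,0) + C(20,1) + C(20,2) + C(20,3) + C(20,4) + C(20,5) + C(20,6) + C(20,7) + C(20,8) + C(20,9) + C(20,10)
     = 1 + 20 + 190 + 1140 + 4845 + 15504 + 38760 + 77520 + 125970 + 167960 + 184756
     = 616666.

616666


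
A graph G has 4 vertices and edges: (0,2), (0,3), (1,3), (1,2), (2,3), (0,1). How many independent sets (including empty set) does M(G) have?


An independent set in a graphic matroid is an acyclic edge subset.
G has 4 vertices and 6 edges.
Enumerate all 2^6 = 64 subsets, checking for acyclicity.
Total independent sets = 38.

38


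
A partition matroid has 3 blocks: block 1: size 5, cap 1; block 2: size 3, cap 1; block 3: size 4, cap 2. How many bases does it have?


A basis picks exactly ci elements from block i.
Number of bases = product of C(|Si|, ci).
= C(5,1) * C(3,1) * C(4,2)
= 5 * 3 * 6
= 90.

90


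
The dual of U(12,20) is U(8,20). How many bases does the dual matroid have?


The dual of U(r,n) is U(n-r, n) = U(8,20).
Bases of U(8,20) are all (8)-element subsets.
|B(M*)| = C(20,8) = 125970.

125970


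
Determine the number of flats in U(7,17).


Flats of U(7,17): every subset of size < 7 is a flat, plus E itself.
Count = (17 choose 0) + (17 choose 1) + (17 choose 2) + (17 choose 3) + (17 choose 4) + (17 choose 5) + (17 choose 6) + 1
     = 1 + 17 + 136 + 680 + 2380 + 6188 + 12376 + 1
     = 21779.

21779


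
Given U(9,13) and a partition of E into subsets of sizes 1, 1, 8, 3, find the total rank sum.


r(Ai) = min(|Ai|, 9) for each part.
Sum = min(1,9) + min(1,9) + min(8,9) + min(3,9)
    = 1 + 1 + 8 + 3
    = 13.

13


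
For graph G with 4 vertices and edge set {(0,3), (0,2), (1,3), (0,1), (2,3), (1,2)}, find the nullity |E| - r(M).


Cycle rank (nullity) = |E| - r(M) = |E| - (|V| - c).
|E| = 6, |V| = 4, c = 1.
Nullity = 6 - (4 - 1) = 6 - 3 = 3.

3


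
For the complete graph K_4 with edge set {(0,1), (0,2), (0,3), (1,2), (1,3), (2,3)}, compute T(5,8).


T(K_4; x,y) = x^3 + 3x^2 + 4xy + 2x + y^3 + 3y^2 + 2y.
Substituting x=5, y=8:
= 125 + 75 + 160 + 10 + 512 + 192 + 16
= 1090.

1090


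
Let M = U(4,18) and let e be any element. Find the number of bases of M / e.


Contracting e from U(4,18) gives U(3,17).
Bases of U(3,17) = C(17,3) = 17! / (3! * 14!) = 680.

680


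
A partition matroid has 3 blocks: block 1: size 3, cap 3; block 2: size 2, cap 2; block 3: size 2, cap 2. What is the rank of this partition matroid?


Rank of a partition matroid = sum of min(|Si|, ci) for each block.
= min(3,3) + min(2,2) + min(2,2)
= 3 + 2 + 2
= 7.

7


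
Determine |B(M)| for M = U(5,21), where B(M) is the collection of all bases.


Bases of U(5,21) are all 5-element subsets of the 21-element ground set.
Number of bases = C(21,5).
C(21,5) = 21! / (5! * 16!) = 20349.

20349


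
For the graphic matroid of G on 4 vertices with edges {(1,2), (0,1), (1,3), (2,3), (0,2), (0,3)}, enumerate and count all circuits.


A circuit in a graphic matroid = edge set of a simple cycle.
G has 4 vertices and 6 edges.
Enumerating all minimal edge subsets forming cycles...
Total circuits found: 7.

7


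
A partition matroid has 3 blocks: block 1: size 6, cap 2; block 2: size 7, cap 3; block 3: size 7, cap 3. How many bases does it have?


A basis picks exactly ci elements from block i.
Number of bases = product of C(|Si|, ci).
= C(6,2) * C(7,3) * C(7,3)
= 15 * 35 * 35
= 18375.

18375


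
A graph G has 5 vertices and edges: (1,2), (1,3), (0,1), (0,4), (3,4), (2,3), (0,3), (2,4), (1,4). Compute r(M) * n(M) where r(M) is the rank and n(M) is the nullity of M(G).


r(M) = |V| - c = 5 - 1 = 4.
nullity = |E| - r(M) = 9 - 4 = 5.
Product = 4 * 5 = 20.

20


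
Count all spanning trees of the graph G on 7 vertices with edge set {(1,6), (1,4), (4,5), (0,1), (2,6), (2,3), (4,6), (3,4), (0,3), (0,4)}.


By Kirchhoff's matrix tree theorem, the number of spanning trees equals
the determinant of any cofactor of the Laplacian matrix L.
G has 7 vertices and 10 edges.
Computing the (6 x 6) cofactor determinant gives 66.

66


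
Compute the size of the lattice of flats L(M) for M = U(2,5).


Flats of U(2,5): every subset of size < 2 is a flat, plus E itself.
Count = C(5,0) + C(5,1) + 1
     = 1 + 5 + 1
     = 7.

7


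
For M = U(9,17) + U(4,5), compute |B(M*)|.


(M1+M2)* = M1* + M2*.
M1* = U(8,17), bases: C(17,8) = 24310.
M2* = U(1,5), bases: C(5,1) = 5.
|B(M*)| = 24310 * 5 = 121550.

121550


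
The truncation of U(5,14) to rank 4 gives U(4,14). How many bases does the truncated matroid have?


Truncating U(5,14) to rank 4 gives U(4,14).
Bases of U(4,14) are all 4-element subsets of 14 elements.
Number of bases = C(14,4) = 14! / (4! * 10!) = 1001.

1001


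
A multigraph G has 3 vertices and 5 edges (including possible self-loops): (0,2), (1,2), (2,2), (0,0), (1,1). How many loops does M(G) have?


In a graphic matroid, a loop is a self-loop edge (u,u) with rank 0.
Examining all 5 edges for self-loops...
Self-loops found: (2,2), (0,0), (1,1)
Number of loops = 3.

3


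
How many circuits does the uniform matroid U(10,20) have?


In U(10,20), circuits are the (11)-element subsets.
Any set of 11 elements is dependent, and removing any one element gives
an independent set of size 10, so it is a minimal dependent set.
Number of circuits = (20 choose 11) = 167960.

167960


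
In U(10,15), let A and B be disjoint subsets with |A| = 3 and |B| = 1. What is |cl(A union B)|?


|A union B| = 3 + 1 = 4 (disjoint).
In U(10,15), cl(S) = S if |S| < 10, else cl(S) = E.
Since 4 < 10, cl(A union B) = A union B.
|cl(A union B)| = 4.

4


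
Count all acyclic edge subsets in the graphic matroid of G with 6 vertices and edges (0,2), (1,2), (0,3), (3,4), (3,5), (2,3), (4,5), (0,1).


An independent set in a graphic matroid is an acyclic edge subset.
G has 6 vertices and 8 edges.
Enumerate all 2^8 = 256 subsets, checking for acyclicity.
Total independent sets = 168.

168


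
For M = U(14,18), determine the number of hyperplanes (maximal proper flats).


Hyperplanes of U(14,18) are flats of rank 13.
In a uniform matroid, these are exactly the (13)-element subsets.
Count = C(18,13) = 18! / (13! * 5!) = 8568.

8568


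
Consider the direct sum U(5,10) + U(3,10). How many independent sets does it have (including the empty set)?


For a direct sum, |I(M1+M2)| = |I(M1)| * |I(M2)|.
|I(U(5,10))| = sum C(10,k) for k=0..5 = 638.
|I(U(3,10))| = sum C(10,k) for k=0..3 = 176.
Total = 638 * 176 = 112288.

112288


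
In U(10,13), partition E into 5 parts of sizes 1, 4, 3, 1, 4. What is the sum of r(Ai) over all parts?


r(Ai) = min(|Ai|, 10) for each part.
Sum = min(1,10) + min(4,10) + min(3,10) + min(1,10) + min(4,10)
    = 1 + 4 + 3 + 1 + 4
    = 13.

13


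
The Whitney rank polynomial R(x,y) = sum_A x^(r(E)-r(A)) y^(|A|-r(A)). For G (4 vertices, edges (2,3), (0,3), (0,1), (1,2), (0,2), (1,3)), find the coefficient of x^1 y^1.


R(x,y) = sum over A in 2^E of x^(r(E)-r(A)) * y^(|A|-r(A)).
G has 4 vertices, 6 edges. r(E) = 3.
Enumerate all 2^6 = 64 subsets.
Count subsets with r(E)-r(A)=1 and |A|-r(A)=1: 4.

4


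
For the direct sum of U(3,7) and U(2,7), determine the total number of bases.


Bases of a direct sum M1 + M2: |B| = |B(M1)| * |B(M2)|.
|B(U(3,7))| = C(7,3) = 35.
|B(U(2,7))| = C(7,2) = 21.
Total bases = 35 * 21 = 735.

735


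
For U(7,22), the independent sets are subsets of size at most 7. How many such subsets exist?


Independent sets of U(7,22) are all subsets of size <= 7.
Count = (22 choose 0) + (22 choose 1) + (22 choose 2) + (22 choose 3) + (22 choose 4) + (22 choose 5) + (22 choose 6) + (22 choose 7)
     = 1 + 22 + 231 + 1540 + 7315 + 26334 + 74613 + 170544
     = 280600.

280600


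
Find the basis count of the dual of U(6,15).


The dual of U(r,n) is U(n-r, n) = U(9,15).
Bases of U(9,15) are all (9)-element subsets.
|B(M*)| = C(15,9) = 15! / (9! * 6!) = 5005.

5005


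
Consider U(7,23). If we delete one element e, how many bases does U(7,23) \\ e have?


Deleting e from U(7,23) gives U(7,22) since n > r.
Bases of U(7,22) = C(22,7) = 22! / (7! * 15!) = 170544.

170544


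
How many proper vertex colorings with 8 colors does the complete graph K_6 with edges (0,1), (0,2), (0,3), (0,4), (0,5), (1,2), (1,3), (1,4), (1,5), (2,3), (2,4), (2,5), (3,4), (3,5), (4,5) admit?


P(K_6, k) = k(k-1)(k-2)...(k-5).
P(8) = (8) * (7) * (6) * (5) * (4) * (3) = 20160.

20160


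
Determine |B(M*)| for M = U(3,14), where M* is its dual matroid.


The dual of U(r,n) is U(n-r, n) = U(11,14).
Bases of U(11,14) are all (11)-element subsets.
|B(M*)| = C(14,11) = 364.

364


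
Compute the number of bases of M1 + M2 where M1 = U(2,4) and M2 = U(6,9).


Bases of a direct sum M1 + M2: |B| = |B(M1)| * |B(M2)|.
|B(U(2,4))| = C(4,2) = 6.
|B(U(6,9))| = C(9,6) = 84.
Total bases = 6 * 84 = 504.

504


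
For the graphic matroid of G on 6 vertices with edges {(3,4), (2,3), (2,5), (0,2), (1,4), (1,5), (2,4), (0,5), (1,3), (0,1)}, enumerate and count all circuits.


A circuit in a graphic matroid = edge set of a simple cycle.
G has 6 vertices and 10 edges.
Enumerating all minimal edge subsets forming cycles...
Total circuits found: 22.

22


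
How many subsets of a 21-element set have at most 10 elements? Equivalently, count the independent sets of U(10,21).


Independent sets of U(10,21) are all subsets of size <= 10.
Count = C(21,0) + C(21,1) + C(21,2) + C(21,3) + C(21,4) + C(21,5) + C(21,6) + C(21,7) + C(21,8) + C(21,9) + C(21,10)
     = 1 + 21 + 210 + 1330 + 5985 + 20349 + 54264 + 116280 + 203490 + 293930 + 352716
     = 1048576.

1048576


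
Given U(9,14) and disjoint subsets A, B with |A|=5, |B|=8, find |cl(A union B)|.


|A union B| = 5 + 8 = 13 (disjoint).
In U(9,14), cl(S) = S if |S| < 9, else cl(S) = E.
Since 13 >= 9, cl(A union B) = E.
|cl(A union B)| = 14.

14


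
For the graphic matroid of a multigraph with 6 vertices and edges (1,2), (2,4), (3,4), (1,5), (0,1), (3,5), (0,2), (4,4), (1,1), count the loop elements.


In a graphic matroid, a loop is a self-loop edge (u,u) with rank 0.
Examining all 9 edges for self-loops...
Self-loops found: (4,4), (1,1)
Number of loops = 2.

2


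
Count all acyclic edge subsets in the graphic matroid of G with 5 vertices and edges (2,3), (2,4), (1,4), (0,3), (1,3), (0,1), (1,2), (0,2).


An independent set in a graphic matroid is an acyclic edge subset.
G has 5 vertices and 8 edges.
Enumerate all 2^8 = 256 subsets, checking for acyclicity.
Total independent sets = 128.

128


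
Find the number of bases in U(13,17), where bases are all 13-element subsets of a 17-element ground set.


Bases of U(13,17) are all 13-element subsets of the 17-element ground set.
Number of bases = C(17,13).
C(17,13) = 2380.

2380


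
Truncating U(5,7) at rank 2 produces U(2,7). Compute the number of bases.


Truncating U(5,7) to rank 2 gives U(2,7).
Bases of U(2,7) are all 2-element subsets of 7 elements.
Number of bases = C(7,2) = 7! / (2! * 5!) = 21.

21


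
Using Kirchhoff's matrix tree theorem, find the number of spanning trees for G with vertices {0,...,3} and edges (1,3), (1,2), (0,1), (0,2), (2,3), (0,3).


By Kirchhoff's matrix tree theorem, the number of spanning trees equals
the determinant of any cofactor of the Laplacian matrix L.
G has 4 vertices and 6 edges.
Computing the (3 x 3) cofactor determinant gives 16.

16


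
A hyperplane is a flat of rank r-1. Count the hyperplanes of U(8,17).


Hyperplanes of U(8,17) are flats of rank 7.
In a uniform matroid, these are exactly the (7)-element subsets.
Count = C(17,7) = 19448.

19448


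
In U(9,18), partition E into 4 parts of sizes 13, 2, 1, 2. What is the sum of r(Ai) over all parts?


r(Ai) = min(|Ai|, 9) for each part.
Sum = min(13,9) + min(2,9) + min(1,9) + min(2,9)
    = 9 + 2 + 1 + 2
    = 14.

14


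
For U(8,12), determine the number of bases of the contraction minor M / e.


Contracting e from U(8,12) gives U(7,11).
Bases of U(7,11) = C(11,7) = 11! / (7! * 4!) = 330.

330


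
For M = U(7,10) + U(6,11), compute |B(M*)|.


(M1+M2)* = M1* + M2*.
M1* = U(3,10), bases: C(10,3) = 120.
M2* = U(5,11), bases: C(11,5) = 462.
|B(M*)| = 120 * 462 = 55440.

55440


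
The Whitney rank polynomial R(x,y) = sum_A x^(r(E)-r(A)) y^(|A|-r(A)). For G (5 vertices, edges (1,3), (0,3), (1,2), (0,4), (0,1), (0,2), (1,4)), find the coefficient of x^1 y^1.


R(x,y) = sum over A in 2^E of x^(r(E)-r(A)) * y^(|A|-r(A)).
G has 5 vertices, 7 edges. r(E) = 4.
Enumerate all 2^7 = 128 subsets.
Count subsets with r(E)-r(A)=1 and |A|-r(A)=1: 15.

15


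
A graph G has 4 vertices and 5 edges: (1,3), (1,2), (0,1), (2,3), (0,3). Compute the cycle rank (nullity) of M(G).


Cycle rank (nullity) = |E| - r(M) = |E| - (|V| - c).
|E| = 5, |V| = 4, c = 1.
Nullity = 5 - (4 - 1) = 5 - 3 = 2.

2


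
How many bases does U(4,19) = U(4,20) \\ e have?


Deleting e from U(4,20) gives U(4,19) since n > r.
Bases of U(4,19) = (19 choose 4) = 3876.

3876


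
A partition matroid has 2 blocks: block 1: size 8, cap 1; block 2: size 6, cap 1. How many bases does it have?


A basis picks exactly ci elements from block i.
Number of bases = product of C(|Si|, ci).
= C(8,1) * C(6,1)
= 8 * 6
= 48.

48


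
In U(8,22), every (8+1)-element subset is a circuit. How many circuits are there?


In U(8,22), circuits are the (9)-element subsets.
Any set of 9 elements is dependent, and removing any one element gives
an independent set of size 8, so it is a minimal dependent set.
Number of circuits = C(22,9) = 22! / (9! * 13!) = 497420.

497420


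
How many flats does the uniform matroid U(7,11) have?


Flats of U(7,11): every subset of size < 7 is a flat, plus E itself.
Count = (11 choose 0) + (11 choose 1) + (11 choose 2) + (11 choose 3) + (11 choose 4) + (11 choose 5) + (11 choose 6) + 1
     = 1 + 11 + 55 + 165 + 330 + 462 + 462 + 1
     = 1487.

1487


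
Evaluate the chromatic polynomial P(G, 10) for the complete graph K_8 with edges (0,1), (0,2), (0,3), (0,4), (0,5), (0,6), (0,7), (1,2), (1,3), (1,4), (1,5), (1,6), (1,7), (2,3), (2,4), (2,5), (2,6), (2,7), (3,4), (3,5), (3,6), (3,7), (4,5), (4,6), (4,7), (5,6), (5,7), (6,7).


P(K_8, k) = k(k-1)(k-2)...(k-7).
P(10) = (10) * (9) * (8) * (7) * (6) * (5) * (4) * (3) = 1814400.

1814400


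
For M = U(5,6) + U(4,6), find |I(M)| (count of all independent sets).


For a direct sum, |I(M1+M2)| = |I(M1)| * |I(M2)|.
|I(U(5,6))| = sum C(6,k) for k=0..5 = 63.
|I(U(4,6))| = sum C(6,k) for k=0..4 = 57.
Total = 63 * 57 = 3591.

3591


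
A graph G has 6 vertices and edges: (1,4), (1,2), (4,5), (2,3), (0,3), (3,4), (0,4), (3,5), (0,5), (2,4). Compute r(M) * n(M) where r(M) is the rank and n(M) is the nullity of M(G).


r(M) = |V| - c = 6 - 1 = 5.
nullity = |E| - r(M) = 10 - 5 = 5.
Product = 5 * 5 = 25.

25


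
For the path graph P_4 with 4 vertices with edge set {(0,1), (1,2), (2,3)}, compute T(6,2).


A path on 4 vertices is a tree with 3 edges.
T(x,y) = x^(3) for any tree.
T(6,2) = 6^3 = 216.

216


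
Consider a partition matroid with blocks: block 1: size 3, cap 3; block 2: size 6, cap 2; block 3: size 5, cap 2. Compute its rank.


Rank of a partition matroid = sum of min(|Si|, ci) for each block.
= min(3,3) + min(6,2) + min(5,2)
= 3 + 2 + 2
= 7.

7


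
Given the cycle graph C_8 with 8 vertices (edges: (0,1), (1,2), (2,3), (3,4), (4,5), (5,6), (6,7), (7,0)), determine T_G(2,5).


T(C_8; x,y) = x + x^2 + ... + x^(7) + y.
T(2,5) = 2^1 + 2^2 + 2^3 + 2^4 + 2^5 + 2^6 + 2^7 + 5
= 2 + 4 + 8 + 16 + 32 + 64 + 128 + 5
= 259.

259


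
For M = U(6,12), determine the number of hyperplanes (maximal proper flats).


Hyperplanes of U(6,12) are flats of rank 5.
In a uniform matroid, these are exactly the (5)-element subsets.
Count = C(12,5) = 792.

792


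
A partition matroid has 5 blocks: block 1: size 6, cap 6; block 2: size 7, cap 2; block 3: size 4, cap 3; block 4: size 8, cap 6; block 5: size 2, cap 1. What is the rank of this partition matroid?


Rank of a partition matroid = sum of min(|Si|, ci) for each block.
= min(6,6) + min(7,2) + min(4,3) + min(8,6) + min(2,1)
= 6 + 2 + 3 + 6 + 1
= 18.

18


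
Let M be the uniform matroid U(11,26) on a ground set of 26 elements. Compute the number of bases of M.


Bases of U(11,26) are all 11-element subsets of the 26-element ground set.
Number of bases = C(26,11).
(26 choose 11) = 7726160.

7726160


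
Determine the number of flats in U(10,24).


Flats of U(10,24): every subset of size < 10 is a flat, plus E itself.
Count = C(24,0) + C(24,1) + C(24,2) + C(24,3) + C(24,4) + C(24,5) + C(24,6) + C(24,7) + C(24,8) + C(24,9) + 1
     = 1 + 24 + 276 + 2024 + 10626 + 42504 + 134596 + 346104 + 735471 + 1307504 + 1
     = 2579131.

2579131


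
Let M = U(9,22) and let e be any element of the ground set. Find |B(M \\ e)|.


Deleting e from U(9,22) gives U(9,21) since n > r.
Bases of U(9,21) = C(21,9) = 293930.

293930


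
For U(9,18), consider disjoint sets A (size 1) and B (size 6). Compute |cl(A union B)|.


|A union B| = 1 + 6 = 7 (disjoint).
In U(9,18), cl(S) = S if |S| < 9, else cl(S) = E.
Since 7 < 9, cl(A union B) = A union B.
|cl(A union B)| = 7.

7


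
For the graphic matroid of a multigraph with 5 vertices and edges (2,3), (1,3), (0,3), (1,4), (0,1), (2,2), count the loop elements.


In a graphic matroid, a loop is a self-loop edge (u,u) with rank 0.
Examining all 6 edges for self-loops...
Self-loops found: (2,2)
Number of loops = 1.

1


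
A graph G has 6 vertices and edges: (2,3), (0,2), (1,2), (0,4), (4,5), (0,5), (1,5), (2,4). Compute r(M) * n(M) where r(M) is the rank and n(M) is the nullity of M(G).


r(M) = |V| - c = 6 - 1 = 5.
nullity = |E| - r(M) = 8 - 5 = 3.
Product = 5 * 3 = 15.

15


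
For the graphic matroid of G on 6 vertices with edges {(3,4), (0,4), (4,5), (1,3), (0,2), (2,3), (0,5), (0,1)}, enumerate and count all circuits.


A circuit in a graphic matroid = edge set of a simple cycle.
G has 6 vertices and 8 edges.
Enumerating all minimal edge subsets forming cycles...
Total circuits found: 6.

6


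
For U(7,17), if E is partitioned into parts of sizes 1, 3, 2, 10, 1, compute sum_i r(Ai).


r(Ai) = min(|Ai|, 7) for each part.
Sum = min(1,7) + min(3,7) + min(2,7) + min(10,7) + min(1,7)
    = 1 + 3 + 2 + 7 + 1
    = 14.

14


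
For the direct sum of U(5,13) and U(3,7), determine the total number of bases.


Bases of a direct sum M1 + M2: |B| = |B(M1)| * |B(M2)|.
|B(U(5,13))| = C(13,5) = 1287.
|B(U(3,7))| = C(7,3) = 35.
Total bases = 1287 * 35 = 45045.

45045


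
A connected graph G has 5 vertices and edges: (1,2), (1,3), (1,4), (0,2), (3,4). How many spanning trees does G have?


By Kirchhoff's matrix tree theorem, the number of spanning trees equals
the determinant of any cofactor of the Laplacian matrix L.
G has 5 vertices and 5 edges.
Computing the (4 x 4) cofactor determinant gives 3.

3


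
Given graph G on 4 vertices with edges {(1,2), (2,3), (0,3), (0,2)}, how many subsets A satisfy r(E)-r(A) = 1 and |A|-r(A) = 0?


R(x,y) = sum over A in 2^E of x^(r(E)-r(A)) * y^(|A|-r(A)).
G has 4 vertices, 4 edges. r(E) = 3.
Enumerate all 2^4 = 16 subsets.
Count subsets with r(E)-r(A)=1 and |A|-r(A)=0: 6.

6


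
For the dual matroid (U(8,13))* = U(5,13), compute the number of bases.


The dual of U(r,n) is U(n-r, n) = U(5,13).
Bases of U(5,13) are all (5)-element subsets.
|B(M*)| = C(13,5) = 1287.

1287


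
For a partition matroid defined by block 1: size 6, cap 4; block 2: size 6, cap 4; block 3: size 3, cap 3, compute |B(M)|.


A basis picks exactly ci elements from block i.
Number of bases = product of C(|Si|, ci).
= C(6,4) * C(6,4) * C(3,3)
= 15 * 15 * 1
= 225.

225


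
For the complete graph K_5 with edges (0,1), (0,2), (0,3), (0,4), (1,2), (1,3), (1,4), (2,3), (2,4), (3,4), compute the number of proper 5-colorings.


P(K_5, k) = k(k-1)(k-2)...(k-4).
P(5) = (5) * (4) * (3) * (2) * (1) = 120.

120


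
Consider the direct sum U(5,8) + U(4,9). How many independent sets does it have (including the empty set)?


For a direct sum, |I(M1+M2)| = |I(M1)| * |I(M2)|.
|I(U(5,8))| = sum C(8,k) for k=0..5 = 219.
|I(U(4,9))| = sum C(9,k) for k=0..4 = 256.
Total = 219 * 256 = 56064.

56064


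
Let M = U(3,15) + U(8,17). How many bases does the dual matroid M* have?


(M1+M2)* = M1* + M2*.
M1* = U(12,15), bases: C(15,12) = 455.
M2* = U(9,17), bases: C(17,9) = 24310.
|B(M*)| = 455 * 24310 = 11061050.

11061050


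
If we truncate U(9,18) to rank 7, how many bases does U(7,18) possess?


Truncating U(9,18) to rank 7 gives U(7,18).
Bases of U(7,18) are all 7-element subsets of 18 elements.
Number of bases = C(18,7) = 18! / (7! * 11!) = 31824.

31824


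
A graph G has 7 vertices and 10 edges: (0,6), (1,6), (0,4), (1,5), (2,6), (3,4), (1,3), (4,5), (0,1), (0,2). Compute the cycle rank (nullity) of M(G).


Cycle rank (nullity) = |E| - r(M) = |E| - (|V| - c).
|E| = 10, |V| = 7, c = 1.
Nullity = 10 - (7 - 1) = 10 - 6 = 4.

4


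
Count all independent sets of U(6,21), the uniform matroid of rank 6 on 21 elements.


Independent sets of U(6,21) are all subsets of size <= 6.
Count = (21 choose 0) + (21 choose 1) + (21 choose 2) + (21 choose 3) + (21 choose 4) + (21 choose 5) + (21 choose 6)
     = 1 + 21 + 210 + 1330 + 5985 + 20349 + 54264
     = 82160.

82160


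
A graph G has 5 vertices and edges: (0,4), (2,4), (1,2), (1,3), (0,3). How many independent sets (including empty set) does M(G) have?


An independent set in a graphic matroid is an acyclic edge subset.
G has 5 vertices and 5 edges.
Enumerate all 2^5 = 32 subsets, checking for acyclicity.
Total independent sets = 31.

31


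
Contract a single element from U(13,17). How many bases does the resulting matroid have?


Contracting e from U(13,17) gives U(12,16).
Bases of U(12,16) = C(16,12) = 16! / (12! * 4!) = 1820.

1820


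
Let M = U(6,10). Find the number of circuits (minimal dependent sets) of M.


In U(6,10), circuits are the (7)-element subsets.
Any set of 7 elements is dependent, and removing any one element gives
an independent set of size 6, so it is a minimal dependent set.
Number of circuits = C(10,7) = 120.

120


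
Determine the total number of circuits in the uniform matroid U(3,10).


In U(3,10), circuits are the (4)-element subsets.
Any set of 4 elements is dependent, and removing any one element gives
an independent set of size 3, so it is a minimal dependent set.
Number of circuits = C(10,4) = (10 * 9 * 8 * 7) / (1 * 2 * 3 * 4) = 210.

210


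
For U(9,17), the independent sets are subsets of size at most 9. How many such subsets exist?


Independent sets of U(9,17) are all subsets of size <= 9.
Count = (17 choose 0) + (17 choose 1) + (17 choose 2) + (17 choose 3) + (17 choose 4) + (17 choose 5) + (17 choose 6) + (17 choose 7) + (17 choose 8) + (17 choose 9)
     = 1 + 17 + 136 + 680 + 2380 + 6188 + 12376 + 19448 + 24310 + 24310
     = 89846.

89846


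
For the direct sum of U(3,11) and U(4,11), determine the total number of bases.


Bases of a direct sum M1 + M2: |B| = |B(M1)| * |B(M2)|.
|B(U(3,11))| = C(11,3) = 165.
|B(U(4,11))| = C(11,4) = 330.
Total bases = 165 * 330 = 54450.

54450


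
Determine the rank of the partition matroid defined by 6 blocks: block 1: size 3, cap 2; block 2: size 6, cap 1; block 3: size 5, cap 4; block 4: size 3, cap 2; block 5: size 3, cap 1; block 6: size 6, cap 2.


Rank of a partition matroid = sum of min(|Si|, ci) for each block.
= min(3,2) + min(6,1) + min(5,4) + min(3,2) + min(3,1) + min(6,2)
= 2 + 1 + 4 + 2 + 1 + 2
= 12.

12


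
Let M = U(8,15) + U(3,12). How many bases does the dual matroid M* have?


(M1+M2)* = M1* + M2*.
M1* = U(7,15), bases: C(15,7) = 6435.
M2* = U(9,12), bases: C(12,9) = 220.
|B(M*)| = 6435 * 220 = 1415700.

1415700


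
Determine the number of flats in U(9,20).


Flats of U(9,20): every subset of size < 9 is a flat, plus E itself.
Count = (20 choose 0) + (20 choose 1) + (20 choose 2) + (20 choose 3) + (20 choose 4) + (20 choose 5) + (20 choose 6) + (20 choose 7) + (20 choose 8) + 1
     = 1 + 20 + 190 + 1140 + 4845 + 15504 + 38760 + 77520 + 125970 + 1
     = 263951.

263951


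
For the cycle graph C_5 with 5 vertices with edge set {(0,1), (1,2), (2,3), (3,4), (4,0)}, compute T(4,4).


T(C_5; x,y) = x + x^2 + ... + x^(4) + y.
T(4,4) = 4^1 + 4^2 + 4^3 + 4^4 + 4
= 4 + 16 + 64 + 256 + 4
= 344.

344


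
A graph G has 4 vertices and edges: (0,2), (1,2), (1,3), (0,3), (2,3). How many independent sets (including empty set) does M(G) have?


An independent set in a graphic matroid is an acyclic edge subset.
G has 4 vertices and 5 edges.
Enumerate all 2^5 = 32 subsets, checking for acyclicity.
Total independent sets = 24.

24


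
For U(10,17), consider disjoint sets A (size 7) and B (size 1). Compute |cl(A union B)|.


|A union B| = 7 + 1 = 8 (disjoint).
In U(10,17), cl(S) = S if |S| < 10, else cl(S) = E.
Since 8 < 10, cl(A union B) = A union B.
|cl(A union B)| = 8.

8


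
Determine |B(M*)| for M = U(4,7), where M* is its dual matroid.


The dual of U(r,n) is U(n-r, n) = U(3,7).
Bases of U(3,7) are all (3)-element subsets.
|B(M*)| = C(7,3) = 7! / (3! * 4!) = 35.

35


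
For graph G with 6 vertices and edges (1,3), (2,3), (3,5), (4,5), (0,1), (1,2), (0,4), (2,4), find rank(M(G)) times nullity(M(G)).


r(M) = |V| - c = 6 - 1 = 5.
nullity = |E| - r(M) = 8 - 5 = 3.
Product = 5 * 3 = 15.

15


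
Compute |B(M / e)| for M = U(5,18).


Contracting e from U(5,18) gives U(4,17).
Bases of U(4,17) = (17 choose 4) = 2380.

2380


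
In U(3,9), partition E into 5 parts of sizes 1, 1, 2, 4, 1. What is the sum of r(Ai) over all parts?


r(Ai) = min(|Ai|, 3) for each part.
Sum = min(1,3) + min(1,3) + min(2,3) + min(4,3) + min(1,3)
    = 1 + 1 + 2 + 3 + 1
    = 8.

8


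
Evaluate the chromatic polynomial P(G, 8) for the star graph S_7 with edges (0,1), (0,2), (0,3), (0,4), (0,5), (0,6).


P(tree, k) = k * (k-1)^(6) for any tree on 7 vertices.
P(8) = 8 * 7^6 = 8 * 117649 = 941192.

941192


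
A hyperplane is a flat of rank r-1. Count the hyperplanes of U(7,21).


Hyperplanes of U(7,21) are flats of rank 6.
In a uniform matroid, these are exactly the (6)-element subsets.
Count = C(21,6) = 21! / (6! * 15!) = 54264.

54264


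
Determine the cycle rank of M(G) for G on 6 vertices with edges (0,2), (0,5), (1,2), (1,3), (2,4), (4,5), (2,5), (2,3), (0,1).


Cycle rank (nullity) = |E| - r(M) = |E| - (|V| - c).
|E| = 9, |V| = 6, c = 1.
Nullity = 9 - (6 - 1) = 9 - 5 = 4.

4


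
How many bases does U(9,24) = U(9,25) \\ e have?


Deleting e from U(9,25) gives U(9,24) since n > r.
Bases of U(9,24) = C(24,9) = 1307504.

1307504


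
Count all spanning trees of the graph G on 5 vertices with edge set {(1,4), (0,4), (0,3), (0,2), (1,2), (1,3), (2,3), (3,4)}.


By Kirchhoff's matrix tree theorem, the number of spanning trees equals
the determinant of any cofactor of the Laplacian matrix L.
G has 5 vertices and 8 edges.
Computing the (4 x 4) cofactor determinant gives 45.

45


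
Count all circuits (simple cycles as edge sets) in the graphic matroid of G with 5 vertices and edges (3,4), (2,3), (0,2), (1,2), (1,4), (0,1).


A circuit in a graphic matroid = edge set of a simple cycle.
G has 5 vertices and 6 edges.
Enumerating all minimal edge subsets forming cycles...
Total circuits found: 3.

3


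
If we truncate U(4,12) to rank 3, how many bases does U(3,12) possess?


Truncating U(4,12) to rank 3 gives U(3,12).
Bases of U(3,12) are all 3-element subsets of 12 elements.
Number of bases = (12 choose 3) = 220.

220


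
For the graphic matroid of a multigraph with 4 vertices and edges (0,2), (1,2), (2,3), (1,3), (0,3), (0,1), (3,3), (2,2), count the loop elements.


In a graphic matroid, a loop is a self-loop edge (u,u) with rank 0.
Examining all 8 edges for self-loops...
Self-loops found: (3,3), (2,2)
Number of loops = 2.

2


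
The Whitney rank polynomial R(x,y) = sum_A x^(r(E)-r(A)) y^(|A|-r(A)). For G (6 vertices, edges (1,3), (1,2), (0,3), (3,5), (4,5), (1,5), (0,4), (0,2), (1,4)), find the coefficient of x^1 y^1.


R(x,y) = sum over A in 2^E of x^(r(E)-r(A)) * y^(|A|-r(A)).
G has 6 vertices, 9 edges. r(E) = 5.
Enumerate all 2^9 = 512 subsets.
Count subsets with r(E)-r(A)=1 and |A|-r(A)=1: 56.

56


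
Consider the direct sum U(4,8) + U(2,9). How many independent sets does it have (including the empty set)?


For a direct sum, |I(M1+M2)| = |I(M1)| * |I(M2)|.
|I(U(4,8))| = sum C(8,k) for k=0..4 = 163.
|I(U(2,9))| = sum C(9,k) for k=0..2 = 46.
Total = 163 * 46 = 7498.

7498


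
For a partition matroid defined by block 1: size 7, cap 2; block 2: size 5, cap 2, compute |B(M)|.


A basis picks exactly ci elements from block i.
Number of bases = product of C(|Si|, ci).
= C(7,2) * C(5,2)
= 21 * 10
= 210.

210


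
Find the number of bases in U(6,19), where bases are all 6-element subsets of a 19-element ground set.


Bases of U(6,19) are all 6-element subsets of the 19-element ground set.
Number of bases = C(19,6).
(19 choose 6) = 27132.

27132


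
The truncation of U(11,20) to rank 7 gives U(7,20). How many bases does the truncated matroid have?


Truncating U(11,20) to rank 7 gives U(7,20).
Bases of U(7,20) are all 7-element subsets of 20 elements.
Number of bases = C(20,7) = 77520.

77520


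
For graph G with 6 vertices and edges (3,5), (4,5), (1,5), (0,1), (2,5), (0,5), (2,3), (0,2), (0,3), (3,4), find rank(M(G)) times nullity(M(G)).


r(M) = |V| - c = 6 - 1 = 5.
nullity = |E| - r(M) = 10 - 5 = 5.
Product = 5 * 5 = 25.

25


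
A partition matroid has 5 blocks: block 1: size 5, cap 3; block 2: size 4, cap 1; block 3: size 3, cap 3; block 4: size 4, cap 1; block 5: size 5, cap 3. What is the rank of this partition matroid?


Rank of a partition matroid = sum of min(|Si|, ci) for each block.
= min(5,3) + min(4,1) + min(3,3) + min(4,1) + min(5,3)
= 3 + 1 + 3 + 1 + 3
= 11.

11


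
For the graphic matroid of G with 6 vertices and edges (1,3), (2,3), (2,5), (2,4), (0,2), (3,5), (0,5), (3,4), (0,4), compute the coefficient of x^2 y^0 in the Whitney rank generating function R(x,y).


R(x,y) = sum over A in 2^E of x^(r(E)-r(A)) * y^(|A|-r(A)).
G has 6 vertices, 9 edges. r(E) = 5.
Enumerate all 2^9 = 512 subsets.
Count subsets with r(E)-r(A)=2 and |A|-r(A)=0: 80.

80


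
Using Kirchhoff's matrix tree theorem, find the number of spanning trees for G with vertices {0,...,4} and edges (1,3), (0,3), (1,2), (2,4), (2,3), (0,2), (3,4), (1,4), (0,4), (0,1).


By Kirchhoff's matrix tree theorem, the number of spanning trees equals
the determinant of any cofactor of the Laplacian matrix L.
G has 5 vertices and 10 edges.
Computing the (4 x 4) cofactor determinant gives 125.

125


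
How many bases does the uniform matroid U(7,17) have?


Bases of U(7,17) are all 7-element subsets of the 17-element ground set.
Number of bases = C(17,7).
C(17,7) = 17! / (7! * 10!) = 19448.

19448


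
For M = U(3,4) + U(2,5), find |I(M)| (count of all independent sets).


For a direct sum, |I(M1+M2)| = |I(M1)| * |I(M2)|.
|I(U(3,4))| = sum C(4,k) for k=0..3 = 15.
|I(U(2,5))| = sum C(5,k) for k=0..2 = 16.
Total = 15 * 16 = 240.

240


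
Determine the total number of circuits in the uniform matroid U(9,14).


In U(9,14), circuits are the (10)-element subsets.
Any set of 10 elements is dependent, and removing any one element gives
an independent set of size 9, so it is a minimal dependent set.
Number of circuits = (14 choose 10) = 1001.

1001


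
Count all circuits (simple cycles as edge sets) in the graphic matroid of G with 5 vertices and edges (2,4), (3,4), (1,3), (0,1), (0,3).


A circuit in a graphic matroid = edge set of a simple cycle.
G has 5 vertices and 5 edges.
Enumerating all minimal edge subsets forming cycles...
Total circuits found: 1.

1


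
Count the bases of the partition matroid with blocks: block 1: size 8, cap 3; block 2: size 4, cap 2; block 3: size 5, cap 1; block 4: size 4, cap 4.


A basis picks exactly ci elements from block i.
Number of bases = product of C(|Si|, ci).
= C(8,3) * C(4,2) * C(5,1) * C(4,4)
= 56 * 6 * 5 * 1
= 1680.

1680


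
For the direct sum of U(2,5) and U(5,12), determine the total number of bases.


Bases of a direct sum M1 + M2: |B| = |B(M1)| * |B(M2)|.
|B(U(2,5))| = C(5,2) = 10.
|B(U(5,12))| = C(12,5) = 792.
Total bases = 10 * 792 = 7920.

7920


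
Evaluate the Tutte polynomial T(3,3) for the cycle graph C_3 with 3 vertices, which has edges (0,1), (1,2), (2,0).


T(C_3; x,y) = x + x^2 + ... + x^(2) + y.
T(3,3) = 3^1 + 3^2 + 3
= 3 + 9 + 3
= 15.

15


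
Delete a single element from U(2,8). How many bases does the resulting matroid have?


Deleting e from U(2,8) gives U(2,7) since n > r.
Bases of U(2,7) = C(7,2) = (7 * 6) / (1 * 2) = 21.

21


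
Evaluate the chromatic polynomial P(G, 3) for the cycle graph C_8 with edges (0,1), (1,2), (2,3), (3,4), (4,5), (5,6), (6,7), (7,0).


P(C_8, k) = (k-1)^8 + (-1)^8*(k-1).
P(3) = (2)^8 + 2
= 256 + 2 = 258.

258


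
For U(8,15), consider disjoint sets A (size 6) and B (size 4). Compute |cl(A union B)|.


|A union B| = 6 + 4 = 10 (disjoint).
In U(8,15), cl(S) = S if |S| < 8, else cl(S) = E.
Since 10 >= 8, cl(A union B) = E.
|cl(A union B)| = 15.

15


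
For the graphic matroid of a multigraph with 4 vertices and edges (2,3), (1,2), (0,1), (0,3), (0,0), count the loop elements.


In a graphic matroid, a loop is a self-loop edge (u,u) with rank 0.
Examining all 5 edges for self-loops...
Self-loops found: (0,0)
Number of loops = 1.

1


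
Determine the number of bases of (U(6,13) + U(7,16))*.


(M1+M2)* = M1* + M2*.
M1* = U(7,13), bases: C(13,7) = 1716.
M2* = U(9,16), bases: C(16,9) = 11440.
|B(M*)| = 1716 * 11440 = 19631040.

19631040


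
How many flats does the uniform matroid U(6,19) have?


Flats of U(6,19): every subset of size < 6 is a flat, plus E itself.
Count = (19 choose 0) + (19 choose 1) + (19 choose 2) + (19 choose 3) + (19 choose 4) + (19 choose 5) + 1
     = 1 + 19 + 171 + 969 + 3876 + 11628 + 1
     = 16665.

16665


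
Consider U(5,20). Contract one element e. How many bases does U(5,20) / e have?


Contracting e from U(5,20) gives U(4,19).
Bases of U(4,19) = C(19,4) = 19! / (4! * 15!) = 3876.

3876


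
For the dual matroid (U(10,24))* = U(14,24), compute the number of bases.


The dual of U(r,n) is U(n-r, n) = U(14,24).
Bases of U(14,24) are all (14)-element subsets.
|B(M*)| = (24 choose 14) = 1961256.

1961256


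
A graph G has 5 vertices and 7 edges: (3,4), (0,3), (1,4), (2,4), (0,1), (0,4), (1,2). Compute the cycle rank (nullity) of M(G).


Cycle rank (nullity) = |E| - r(M) = |E| - (|V| - c).
|E| = 7, |V| = 5, c = 1.
Nullity = 7 - (5 - 1) = 7 - 4 = 3.

3


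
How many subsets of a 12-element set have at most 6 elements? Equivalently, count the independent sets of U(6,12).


Independent sets of U(6,12) are all subsets of size <= 6.
Count = C(12,0) + C(12,1) + C(12,2) + C(12,3) + C(12,4) + C(12,5) + C(12,6)
     = 1 + 12 + 66 + 220 + 495 + 792 + 924
     = 2510.

2510


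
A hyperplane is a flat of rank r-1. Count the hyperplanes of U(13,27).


Hyperplanes of U(13,27) are flats of rank 12.
In a uniform matroid, these are exactly the (12)-element subsets.
Count = C(27,12) = 27! / (12! * 15!) = 17383860.

17383860


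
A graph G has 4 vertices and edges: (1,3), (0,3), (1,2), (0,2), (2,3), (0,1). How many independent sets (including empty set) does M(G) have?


An independent set in a graphic matroid is an acyclic edge subset.
G has 4 vertices and 6 edges.
Enumerate all 2^6 = 64 subsets, checking for acyclicity.
Total independent sets = 38.

38


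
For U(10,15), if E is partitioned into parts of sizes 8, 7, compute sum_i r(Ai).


r(Ai) = min(|Ai|, 10) for each part.
Sum = min(8,10) + min(7,10)
    = 8 + 7
    = 15.

15


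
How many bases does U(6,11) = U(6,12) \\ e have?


Deleting e from U(6,12) gives U(6,11) since n > r.
Bases of U(6,11) = (11 choose 6) = 462.

462


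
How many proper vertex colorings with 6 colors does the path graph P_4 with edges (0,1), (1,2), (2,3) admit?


P(P_4, k) = k * (k-1)^(3).
P(6) = 6 * 5^3 = 6 * 125 = 750.

750


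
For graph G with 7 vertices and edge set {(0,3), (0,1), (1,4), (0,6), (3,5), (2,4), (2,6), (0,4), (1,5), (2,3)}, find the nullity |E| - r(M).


Cycle rank (nullity) = |E| - r(M) = |E| - (|V| - c).
|E| = 10, |V| = 7, c = 1.
Nullity = 10 - (7 - 1) = 10 - 6 = 4.

4


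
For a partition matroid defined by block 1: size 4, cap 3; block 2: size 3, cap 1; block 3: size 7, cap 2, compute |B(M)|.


A basis picks exactly ci elements from block i.
Number of bases = product of C(|Si|, ci).
= C(4,3) * C(3,1) * C(7,2)
= 4 * 3 * 21
= 252.

252


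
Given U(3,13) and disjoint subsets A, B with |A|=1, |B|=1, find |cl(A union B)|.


|A union B| = 1 + 1 = 2 (disjoint).
In U(3,13), cl(S) = S if |S| < 3, else cl(S) = E.
Since 2 < 3, cl(A union B) = A union B.
|cl(A union B)| = 2.

2


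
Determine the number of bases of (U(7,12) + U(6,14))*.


(M1+M2)* = M1* + M2*.
M1* = U(5,12), bases: C(12,5) = 792.
M2* = U(8,14), bases: C(14,8) = 3003.
|B(M*)| = 792 * 3003 = 2378376.

2378376


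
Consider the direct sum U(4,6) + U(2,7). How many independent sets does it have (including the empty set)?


For a direct sum, |I(M1+M2)| = |I(M1)| * |I(M2)|.
|I(U(4,6))| = sum C(6,k) for k=0..4 = 57.
|I(U(2,7))| = sum C(7,k) for k=0..2 = 29.
Total = 57 * 29 = 1653.

1653


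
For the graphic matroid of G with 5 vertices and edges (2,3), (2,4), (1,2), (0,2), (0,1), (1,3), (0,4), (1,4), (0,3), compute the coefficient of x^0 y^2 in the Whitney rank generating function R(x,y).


R(x,y) = sum over A in 2^E of x^(r(E)-r(A)) * y^(|A|-r(A)).
G has 5 vertices, 9 edges. r(E) = 4.
Enumerate all 2^9 = 512 subsets.
Count subsets with r(E)-r(A)=0 and |A|-r(A)=2: 82.

82


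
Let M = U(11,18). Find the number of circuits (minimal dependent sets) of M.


In U(11,18), circuits are the (12)-element subsets.
Any set of 12 elements is dependent, and removing any one element gives
an independent set of size 11, so it is a minimal dependent set.
Number of circuits = C(18,12) = 18564.

18564
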